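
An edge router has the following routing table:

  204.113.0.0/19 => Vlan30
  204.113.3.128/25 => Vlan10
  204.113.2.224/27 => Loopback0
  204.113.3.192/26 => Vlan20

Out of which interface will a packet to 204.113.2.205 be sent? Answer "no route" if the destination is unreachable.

Routes whose prefix contains 204.113.2.205:
  204.113.0.0/19 (204.113.0.0 - 204.113.31.255) -> Vlan30
More-specific entries that do NOT match:
  204.113.2.224/27 (204.113.2.224 - 204.113.2.255) does not contain 204.113.2.205
  204.113.3.192/26 (204.113.3.192 - 204.113.3.255) does not contain 204.113.2.205
  204.113.3.128/25 (204.113.3.128 - 204.113.3.255) does not contain 204.113.2.205
Longest matching prefix is /19 -> interface Vlan30.

Vlan30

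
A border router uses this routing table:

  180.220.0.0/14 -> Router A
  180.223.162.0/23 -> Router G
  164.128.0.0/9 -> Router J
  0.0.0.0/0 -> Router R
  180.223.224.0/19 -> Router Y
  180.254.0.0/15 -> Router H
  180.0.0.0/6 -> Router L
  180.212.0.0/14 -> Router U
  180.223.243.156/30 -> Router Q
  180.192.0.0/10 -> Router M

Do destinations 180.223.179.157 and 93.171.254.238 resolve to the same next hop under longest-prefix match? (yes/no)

180.223.179.157: longest match 180.220.0.0/14 -> Router A
93.171.254.238: longest match 0.0.0.0/0 -> Router R

no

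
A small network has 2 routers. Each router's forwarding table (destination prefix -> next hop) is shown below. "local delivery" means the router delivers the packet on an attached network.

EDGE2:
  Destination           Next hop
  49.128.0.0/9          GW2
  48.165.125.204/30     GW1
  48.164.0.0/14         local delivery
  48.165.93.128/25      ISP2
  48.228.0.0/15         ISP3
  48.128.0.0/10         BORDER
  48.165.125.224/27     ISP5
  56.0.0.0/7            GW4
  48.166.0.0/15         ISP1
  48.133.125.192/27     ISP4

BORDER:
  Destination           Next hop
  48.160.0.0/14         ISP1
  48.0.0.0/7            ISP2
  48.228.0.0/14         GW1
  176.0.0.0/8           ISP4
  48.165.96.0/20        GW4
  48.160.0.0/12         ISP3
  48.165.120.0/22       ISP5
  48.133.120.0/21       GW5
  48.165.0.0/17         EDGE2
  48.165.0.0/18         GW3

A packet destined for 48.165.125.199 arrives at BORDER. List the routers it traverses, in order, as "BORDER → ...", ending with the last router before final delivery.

BORDER → EDGE2

At BORDER: longest match for 48.165.125.199 is 48.165.0.0/17 -> EDGE2
At EDGE2: longest match for 48.165.125.199 is 48.164.0.0/14 -> local delivery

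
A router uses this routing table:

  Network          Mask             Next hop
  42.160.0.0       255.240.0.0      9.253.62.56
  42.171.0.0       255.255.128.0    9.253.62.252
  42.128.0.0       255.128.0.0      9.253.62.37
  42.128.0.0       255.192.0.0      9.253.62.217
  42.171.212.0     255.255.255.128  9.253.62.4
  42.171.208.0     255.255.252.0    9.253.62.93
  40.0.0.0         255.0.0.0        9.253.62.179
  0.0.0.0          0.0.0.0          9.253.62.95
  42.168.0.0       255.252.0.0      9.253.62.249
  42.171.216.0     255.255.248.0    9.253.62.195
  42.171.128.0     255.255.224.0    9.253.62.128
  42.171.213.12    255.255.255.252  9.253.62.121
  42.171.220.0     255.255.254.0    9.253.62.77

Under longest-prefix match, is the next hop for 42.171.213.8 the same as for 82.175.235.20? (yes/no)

42.171.213.8: longest match 42.168.0.0/14 -> 9.253.62.249
82.175.235.20: longest match 0.0.0.0/0 -> 9.253.62.95

no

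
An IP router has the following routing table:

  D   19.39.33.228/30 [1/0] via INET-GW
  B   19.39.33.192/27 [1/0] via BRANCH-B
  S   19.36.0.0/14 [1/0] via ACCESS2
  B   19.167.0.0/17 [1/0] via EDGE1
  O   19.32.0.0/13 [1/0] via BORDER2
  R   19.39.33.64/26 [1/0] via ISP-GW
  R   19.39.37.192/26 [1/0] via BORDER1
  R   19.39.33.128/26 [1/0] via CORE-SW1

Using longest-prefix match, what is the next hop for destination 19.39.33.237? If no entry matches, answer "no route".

Routes whose prefix contains 19.39.33.237:
  19.32.0.0/13 (19.32.0.0 - 19.39.255.255) -> BORDER2
  19.36.0.0/14 (19.36.0.0 - 19.39.255.255) -> ACCESS2
More-specific entries that do NOT match:
  19.39.33.228/30 (19.39.33.228 - 19.39.33.231) does not contain 19.39.33.237
  19.39.33.192/27 (19.39.33.192 - 19.39.33.223) does not contain 19.39.33.237
  19.39.33.64/26 (19.39.33.64 - 19.39.33.127) does not contain 19.39.33.237
  19.39.37.192/26 (19.39.37.192 - 19.39.37.255) does not contain 19.39.33.237
  19.39.33.128/26 (19.39.33.128 - 19.39.33.191) does not contain 19.39.33.237
  19.167.0.0/17 (19.167.0.0 - 19.167.127.255) does not contain 19.39.33.237
Longest matching prefix is /14 -> next hop ACCESS2.

ACCESS2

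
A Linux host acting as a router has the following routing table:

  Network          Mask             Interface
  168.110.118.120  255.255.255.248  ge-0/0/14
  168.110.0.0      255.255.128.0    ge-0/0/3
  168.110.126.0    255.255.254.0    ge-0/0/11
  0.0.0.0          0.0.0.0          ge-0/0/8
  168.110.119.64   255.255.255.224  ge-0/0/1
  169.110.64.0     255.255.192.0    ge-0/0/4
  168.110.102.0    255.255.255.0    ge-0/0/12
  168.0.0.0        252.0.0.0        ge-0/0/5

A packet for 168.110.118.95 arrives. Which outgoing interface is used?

Routes whose prefix contains 168.110.118.95:
  0.0.0.0/0 (default, matches everything) -> ge-0/0/8
  168.0.0.0/6 (168.0.0.0 - 171.255.255.255) -> ge-0/0/5
  168.110.0.0/17 (168.110.0.0 - 168.110.127.255) -> ge-0/0/3
More-specific entries that do NOT match:
  168.110.118.120/29 (168.110.118.120 - 168.110.118.127) does not contain 168.110.118.95
  168.110.119.64/27 (168.110.119.64 - 168.110.119.95) does not contain 168.110.118.95
  168.110.102.0/24 (168.110.102.0 - 168.110.102.255) does not contain 168.110.118.95
  168.110.126.0/23 (168.110.126.0 - 168.110.127.255) does not contain 168.110.118.95
  169.110.64.0/18 (169.110.64.0 - 169.110.127.255) does not contain 168.110.118.95
Longest matching prefix is /17 -> interface ge-0/0/3.

ge-0/0/3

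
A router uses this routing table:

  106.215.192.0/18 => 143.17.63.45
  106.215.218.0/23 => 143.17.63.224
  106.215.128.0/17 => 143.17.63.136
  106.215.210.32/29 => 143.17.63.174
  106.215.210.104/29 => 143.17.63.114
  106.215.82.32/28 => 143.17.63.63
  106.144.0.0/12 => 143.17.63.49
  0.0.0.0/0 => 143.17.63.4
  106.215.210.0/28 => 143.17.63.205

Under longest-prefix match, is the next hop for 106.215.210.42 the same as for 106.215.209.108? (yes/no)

yes

106.215.210.42: longest match 106.215.192.0/18 -> 143.17.63.45
106.215.209.108: longest match 106.215.192.0/18 -> 143.17.63.45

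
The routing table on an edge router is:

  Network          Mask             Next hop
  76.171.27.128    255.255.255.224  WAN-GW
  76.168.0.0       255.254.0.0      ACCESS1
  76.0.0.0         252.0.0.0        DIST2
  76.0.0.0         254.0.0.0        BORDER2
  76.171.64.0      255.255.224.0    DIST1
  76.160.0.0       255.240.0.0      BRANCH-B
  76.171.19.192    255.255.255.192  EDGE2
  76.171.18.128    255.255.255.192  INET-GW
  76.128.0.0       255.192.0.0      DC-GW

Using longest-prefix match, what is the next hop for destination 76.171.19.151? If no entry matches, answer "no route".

Routes whose prefix contains 76.171.19.151:
  76.0.0.0/6 (76.0.0.0 - 79.255.255.255) -> DIST2
  76.0.0.0/7 (76.0.0.0 - 77.255.255.255) -> BORDER2
  76.128.0.0/10 (76.128.0.0 - 76.191.255.255) -> DC-GW
  76.160.0.0/12 (76.160.0.0 - 76.175.255.255) -> BRANCH-B
More-specific entries that do NOT match:
  76.171.27.128/27 (76.171.27.128 - 76.171.27.159) does not contain 76.171.19.151
  76.171.19.192/26 (76.171.19.192 - 76.171.19.255) does not contain 76.171.19.151
  76.171.18.128/26 (76.171.18.128 - 76.171.18.191) does not contain 76.171.19.151
  76.171.64.0/19 (76.171.64.0 - 76.171.95.255) does not contain 76.171.19.151
  76.168.0.0/15 (76.168.0.0 - 76.169.255.255) does not contain 76.171.19.151
Longest matching prefix is /12 -> next hop BRANCH-B.

BRANCH-B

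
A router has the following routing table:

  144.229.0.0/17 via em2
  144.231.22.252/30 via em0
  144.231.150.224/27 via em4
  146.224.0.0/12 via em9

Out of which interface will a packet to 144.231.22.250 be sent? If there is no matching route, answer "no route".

no route

No entry's prefix contains 144.231.22.250; there is no default route.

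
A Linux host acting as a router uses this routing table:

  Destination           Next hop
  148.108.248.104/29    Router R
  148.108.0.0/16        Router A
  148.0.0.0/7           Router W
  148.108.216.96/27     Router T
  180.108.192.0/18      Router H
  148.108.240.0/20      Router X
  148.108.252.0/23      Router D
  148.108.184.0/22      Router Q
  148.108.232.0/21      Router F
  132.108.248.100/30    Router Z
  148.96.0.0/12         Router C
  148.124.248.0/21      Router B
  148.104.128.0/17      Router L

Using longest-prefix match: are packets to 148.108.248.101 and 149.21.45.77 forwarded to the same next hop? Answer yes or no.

no

148.108.248.101: longest match 148.108.240.0/20 -> Router X
149.21.45.77: longest match 148.0.0.0/7 -> Router W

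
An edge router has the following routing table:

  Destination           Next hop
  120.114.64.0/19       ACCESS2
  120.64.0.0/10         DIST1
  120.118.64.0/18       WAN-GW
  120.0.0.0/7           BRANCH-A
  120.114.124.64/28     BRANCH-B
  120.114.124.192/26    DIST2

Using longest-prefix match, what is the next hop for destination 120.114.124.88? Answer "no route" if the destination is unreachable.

DIST1

Routes whose prefix contains 120.114.124.88:
  120.0.0.0/7 (120.0.0.0 - 121.255.255.255) -> BRANCH-A
  120.64.0.0/10 (120.64.0.0 - 120.127.255.255) -> DIST1
More-specific entries that do NOT match:
  120.114.124.64/28 (120.114.124.64 - 120.114.124.79) does not contain 120.114.124.88
  120.114.124.192/26 (120.114.124.192 - 120.114.124.255) does not contain 120.114.124.88
  120.114.64.0/19 (120.114.64.0 - 120.114.95.255) does not contain 120.114.124.88
  120.118.64.0/18 (120.118.64.0 - 120.118.127.255) does not contain 120.114.124.88
Longest matching prefix is /10 -> next hop DIST1.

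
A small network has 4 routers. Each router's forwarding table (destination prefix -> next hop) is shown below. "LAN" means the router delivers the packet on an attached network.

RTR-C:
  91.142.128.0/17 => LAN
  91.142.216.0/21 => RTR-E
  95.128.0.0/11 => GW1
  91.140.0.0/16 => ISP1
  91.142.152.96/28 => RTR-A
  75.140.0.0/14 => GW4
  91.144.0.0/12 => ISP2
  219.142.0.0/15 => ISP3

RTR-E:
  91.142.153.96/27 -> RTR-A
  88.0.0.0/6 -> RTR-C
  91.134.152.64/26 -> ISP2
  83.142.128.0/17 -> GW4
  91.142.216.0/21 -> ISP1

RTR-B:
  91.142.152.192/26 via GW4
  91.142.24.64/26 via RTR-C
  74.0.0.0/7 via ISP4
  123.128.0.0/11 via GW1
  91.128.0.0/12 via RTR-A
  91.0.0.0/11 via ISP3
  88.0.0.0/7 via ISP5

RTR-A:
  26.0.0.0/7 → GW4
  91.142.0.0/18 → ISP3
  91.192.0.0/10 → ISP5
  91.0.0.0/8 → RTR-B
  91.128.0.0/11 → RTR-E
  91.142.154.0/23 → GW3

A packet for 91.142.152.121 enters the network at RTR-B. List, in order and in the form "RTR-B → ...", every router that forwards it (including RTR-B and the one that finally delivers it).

At RTR-B: longest match for 91.142.152.121 is 91.128.0.0/12 -> RTR-A
At RTR-A: longest match for 91.142.152.121 is 91.128.0.0/11 -> RTR-E
At RTR-E: longest match for 91.142.152.121 is 88.0.0.0/6 -> RTR-C
At RTR-C: longest match for 91.142.152.121 is 91.142.128.0/17 -> LAN

RTR-B → RTR-A → RTR-E → RTR-C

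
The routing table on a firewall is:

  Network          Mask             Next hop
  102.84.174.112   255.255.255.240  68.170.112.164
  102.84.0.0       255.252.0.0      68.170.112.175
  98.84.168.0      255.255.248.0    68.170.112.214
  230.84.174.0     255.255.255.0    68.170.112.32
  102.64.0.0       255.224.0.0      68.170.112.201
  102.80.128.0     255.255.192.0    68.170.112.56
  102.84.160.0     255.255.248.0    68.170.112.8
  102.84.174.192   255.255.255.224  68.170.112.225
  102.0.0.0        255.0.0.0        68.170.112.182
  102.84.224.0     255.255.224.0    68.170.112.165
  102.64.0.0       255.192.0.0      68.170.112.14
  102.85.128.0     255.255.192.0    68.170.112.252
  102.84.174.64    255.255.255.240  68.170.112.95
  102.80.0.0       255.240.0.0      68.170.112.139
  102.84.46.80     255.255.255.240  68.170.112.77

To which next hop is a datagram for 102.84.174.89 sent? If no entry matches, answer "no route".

Routes whose prefix contains 102.84.174.89:
  102.0.0.0/8 (102.0.0.0 - 102.255.255.255) -> 68.170.112.182
  102.64.0.0/10 (102.64.0.0 - 102.127.255.255) -> 68.170.112.14
  102.64.0.0/11 (102.64.0.0 - 102.95.255.255) -> 68.170.112.201
  102.80.0.0/12 (102.80.0.0 - 102.95.255.255) -> 68.170.112.139
  102.84.0.0/14 (102.84.0.0 - 102.87.255.255) -> 68.170.112.175
More-specific entries that do NOT match:
  102.84.174.112/28 (102.84.174.112 - 102.84.174.127) does not contain 102.84.174.89
  102.84.174.64/28 (102.84.174.64 - 102.84.174.79) does not contain 102.84.174.89
  102.84.46.80/28 (102.84.46.80 - 102.84.46.95) does not contain 102.84.174.89
  102.84.174.192/27 (102.84.174.192 - 102.84.174.223) does not contain 102.84.174.89
  230.84.174.0/24 (230.84.174.0 - 230.84.174.255) does not contain 102.84.174.89
  98.84.168.0/21 (98.84.168.0 - 98.84.175.255) does not contain 102.84.174.89
  102.84.160.0/21 (102.84.160.0 - 102.84.167.255) does not contain 102.84.174.89
  102.84.224.0/19 (102.84.224.0 - 102.84.255.255) does not contain 102.84.174.89
  102.80.128.0/18 (102.80.128.0 - 102.80.191.255) does not contain 102.84.174.89
  102.85.128.0/18 (102.85.128.0 - 102.85.191.255) does not contain 102.84.174.89
Longest matching prefix is /14 -> next hop 68.170.112.175.

68.170.112.175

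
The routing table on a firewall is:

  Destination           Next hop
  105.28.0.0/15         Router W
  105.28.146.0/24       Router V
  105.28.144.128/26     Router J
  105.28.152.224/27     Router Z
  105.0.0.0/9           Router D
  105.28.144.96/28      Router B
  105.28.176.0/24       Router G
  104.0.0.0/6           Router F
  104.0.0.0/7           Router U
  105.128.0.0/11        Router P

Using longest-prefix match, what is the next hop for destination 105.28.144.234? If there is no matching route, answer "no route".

Routes whose prefix contains 105.28.144.234:
  104.0.0.0/6 (104.0.0.0 - 107.255.255.255) -> Router F
  104.0.0.0/7 (104.0.0.0 - 105.255.255.255) -> Router U
  105.0.0.0/9 (105.0.0.0 - 105.127.255.255) -> Router D
  105.28.0.0/15 (105.28.0.0 - 105.29.255.255) -> Router W
More-specific entries that do NOT match:
  105.28.144.96/28 (105.28.144.96 - 105.28.144.111) does not contain 105.28.144.234
  105.28.152.224/27 (105.28.152.224 - 105.28.152.255) does not contain 105.28.144.234
  105.28.144.128/26 (105.28.144.128 - 105.28.144.191) does not contain 105.28.144.234
  105.28.146.0/24 (105.28.146.0 - 105.28.146.255) does not contain 105.28.144.234
  105.28.176.0/24 (105.28.176.0 - 105.28.176.255) does not contain 105.28.144.234
Longest matching prefix is /15 -> next hop Router W.

Router W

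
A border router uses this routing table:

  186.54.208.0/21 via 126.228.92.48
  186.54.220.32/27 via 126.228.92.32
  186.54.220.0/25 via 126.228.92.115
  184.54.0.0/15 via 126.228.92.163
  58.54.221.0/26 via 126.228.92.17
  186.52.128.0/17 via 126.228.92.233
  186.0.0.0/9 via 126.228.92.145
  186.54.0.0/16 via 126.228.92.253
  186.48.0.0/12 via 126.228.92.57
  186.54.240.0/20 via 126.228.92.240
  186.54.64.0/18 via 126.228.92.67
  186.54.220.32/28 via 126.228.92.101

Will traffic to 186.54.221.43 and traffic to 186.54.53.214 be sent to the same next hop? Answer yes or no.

186.54.221.43: longest match 186.54.0.0/16 -> 126.228.92.253
186.54.53.214: longest match 186.54.0.0/16 -> 126.228.92.253

yes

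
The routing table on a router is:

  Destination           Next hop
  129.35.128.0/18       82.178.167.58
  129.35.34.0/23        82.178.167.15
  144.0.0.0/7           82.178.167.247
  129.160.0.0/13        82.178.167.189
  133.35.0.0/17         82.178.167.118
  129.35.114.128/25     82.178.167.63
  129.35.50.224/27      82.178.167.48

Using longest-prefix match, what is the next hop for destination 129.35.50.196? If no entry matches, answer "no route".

no route

No entry's prefix contains 129.35.50.196; there is no default route.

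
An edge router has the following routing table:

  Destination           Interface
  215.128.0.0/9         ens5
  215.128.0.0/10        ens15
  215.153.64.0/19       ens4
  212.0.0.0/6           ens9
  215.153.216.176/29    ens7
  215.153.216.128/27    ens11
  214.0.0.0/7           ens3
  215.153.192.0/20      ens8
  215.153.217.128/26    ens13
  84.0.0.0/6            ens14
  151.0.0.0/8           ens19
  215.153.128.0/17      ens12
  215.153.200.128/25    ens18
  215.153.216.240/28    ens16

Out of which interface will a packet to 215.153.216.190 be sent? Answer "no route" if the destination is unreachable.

ens12

Routes whose prefix contains 215.153.216.190:
  212.0.0.0/6 (212.0.0.0 - 215.255.255.255) -> ens9
  214.0.0.0/7 (214.0.0.0 - 215.255.255.255) -> ens3
  215.128.0.0/9 (215.128.0.0 - 215.255.255.255) -> ens5
  215.128.0.0/10 (215.128.0.0 - 215.191.255.255) -> ens15
  215.153.128.0/17 (215.153.128.0 - 215.153.255.255) -> ens12
More-specific entries that do NOT match:
  215.153.216.176/29 (215.153.216.176 - 215.153.216.183) does not contain 215.153.216.190
  215.153.216.240/28 (215.153.216.240 - 215.153.216.255) does not contain 215.153.216.190
  215.153.216.128/27 (215.153.216.128 - 215.153.216.159) does not contain 215.153.216.190
  215.153.217.128/26 (215.153.217.128 - 215.153.217.191) does not contain 215.153.216.190
  215.153.200.128/25 (215.153.200.128 - 215.153.200.255) does not contain 215.153.216.190
  215.153.192.0/20 (215.153.192.0 - 215.153.207.255) does not contain 215.153.216.190
  215.153.64.0/19 (215.153.64.0 - 215.153.95.255) does not contain 215.153.216.190
Longest matching prefix is /17 -> interface ens12.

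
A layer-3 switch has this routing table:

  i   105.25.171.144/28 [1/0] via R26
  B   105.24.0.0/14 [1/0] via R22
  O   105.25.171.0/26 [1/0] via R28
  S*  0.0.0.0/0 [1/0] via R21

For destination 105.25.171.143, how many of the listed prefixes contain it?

2

Prefixes containing 105.25.171.143:
  0.0.0.0/0 (default, matches everything)
  105.24.0.0/14 (105.24.0.0 - 105.27.255.255)
Total matching entries: 2.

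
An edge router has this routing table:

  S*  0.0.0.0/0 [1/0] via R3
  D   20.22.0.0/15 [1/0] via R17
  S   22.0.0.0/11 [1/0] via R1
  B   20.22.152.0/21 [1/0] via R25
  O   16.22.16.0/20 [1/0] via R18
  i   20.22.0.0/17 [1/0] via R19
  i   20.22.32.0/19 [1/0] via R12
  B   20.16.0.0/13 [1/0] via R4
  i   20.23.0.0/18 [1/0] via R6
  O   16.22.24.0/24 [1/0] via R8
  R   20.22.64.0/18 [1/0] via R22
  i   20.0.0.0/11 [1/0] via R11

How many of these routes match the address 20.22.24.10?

Prefixes containing 20.22.24.10:
  0.0.0.0/0 (default, matches everything)
  20.0.0.0/11 (20.0.0.0 - 20.31.255.255)
  20.16.0.0/13 (20.16.0.0 - 20.23.255.255)
  20.22.0.0/15 (20.22.0.0 - 20.23.255.255)
  20.22.0.0/17 (20.22.0.0 - 20.22.127.255)
Total matching entries: 5.

5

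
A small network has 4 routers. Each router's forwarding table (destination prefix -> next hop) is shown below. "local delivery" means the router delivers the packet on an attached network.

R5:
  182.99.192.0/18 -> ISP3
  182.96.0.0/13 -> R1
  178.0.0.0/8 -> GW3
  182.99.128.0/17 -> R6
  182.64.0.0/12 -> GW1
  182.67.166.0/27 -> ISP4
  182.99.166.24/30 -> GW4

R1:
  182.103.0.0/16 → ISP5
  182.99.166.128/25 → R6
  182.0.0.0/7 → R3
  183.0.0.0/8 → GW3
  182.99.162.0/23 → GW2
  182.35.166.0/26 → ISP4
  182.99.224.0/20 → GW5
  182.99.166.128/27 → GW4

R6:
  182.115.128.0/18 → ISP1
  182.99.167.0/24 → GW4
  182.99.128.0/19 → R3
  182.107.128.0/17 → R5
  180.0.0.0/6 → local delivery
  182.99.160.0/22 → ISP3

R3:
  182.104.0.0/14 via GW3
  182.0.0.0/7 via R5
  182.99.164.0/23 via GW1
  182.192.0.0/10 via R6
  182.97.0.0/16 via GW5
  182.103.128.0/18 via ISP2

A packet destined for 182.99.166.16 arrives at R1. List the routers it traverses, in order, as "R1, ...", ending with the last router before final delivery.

At R1: longest match for 182.99.166.16 is 182.0.0.0/7 -> R3
At R3: longest match for 182.99.166.16 is 182.0.0.0/7 -> R5
At R5: longest match for 182.99.166.16 is 182.99.128.0/17 -> R6
At R6: longest match for 182.99.166.16 is 180.0.0.0/6 -> local delivery

R1, R3, R5, R6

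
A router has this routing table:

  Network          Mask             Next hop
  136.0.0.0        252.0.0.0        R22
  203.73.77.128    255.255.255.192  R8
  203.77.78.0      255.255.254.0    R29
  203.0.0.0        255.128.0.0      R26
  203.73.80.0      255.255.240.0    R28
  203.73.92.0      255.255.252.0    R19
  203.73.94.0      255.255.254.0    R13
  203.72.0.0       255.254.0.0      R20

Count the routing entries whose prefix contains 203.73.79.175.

Prefixes containing 203.73.79.175:
  203.0.0.0/9 (203.0.0.0 - 203.127.255.255)
  203.72.0.0/15 (203.72.0.0 - 203.73.255.255)
Total matching entries: 2.

2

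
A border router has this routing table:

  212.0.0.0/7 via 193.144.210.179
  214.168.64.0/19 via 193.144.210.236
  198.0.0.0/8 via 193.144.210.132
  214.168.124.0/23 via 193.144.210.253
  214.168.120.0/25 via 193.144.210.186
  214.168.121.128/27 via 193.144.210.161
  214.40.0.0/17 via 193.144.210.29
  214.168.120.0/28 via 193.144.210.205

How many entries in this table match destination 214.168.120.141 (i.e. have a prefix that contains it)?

0

No listed prefix contains 214.168.120.141.
Total matching entries: 0.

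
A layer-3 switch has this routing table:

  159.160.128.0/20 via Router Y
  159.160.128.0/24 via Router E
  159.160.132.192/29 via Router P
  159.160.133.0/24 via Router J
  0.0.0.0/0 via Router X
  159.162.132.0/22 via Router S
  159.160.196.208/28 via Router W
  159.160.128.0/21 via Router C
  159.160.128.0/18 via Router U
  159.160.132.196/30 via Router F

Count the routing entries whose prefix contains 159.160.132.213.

4

Prefixes containing 159.160.132.213:
  0.0.0.0/0 (default, matches everything)
  159.160.128.0/18 (159.160.128.0 - 159.160.191.255)
  159.160.128.0/20 (159.160.128.0 - 159.160.143.255)
  159.160.128.0/21 (159.160.128.0 - 159.160.135.255)
Total matching entries: 4.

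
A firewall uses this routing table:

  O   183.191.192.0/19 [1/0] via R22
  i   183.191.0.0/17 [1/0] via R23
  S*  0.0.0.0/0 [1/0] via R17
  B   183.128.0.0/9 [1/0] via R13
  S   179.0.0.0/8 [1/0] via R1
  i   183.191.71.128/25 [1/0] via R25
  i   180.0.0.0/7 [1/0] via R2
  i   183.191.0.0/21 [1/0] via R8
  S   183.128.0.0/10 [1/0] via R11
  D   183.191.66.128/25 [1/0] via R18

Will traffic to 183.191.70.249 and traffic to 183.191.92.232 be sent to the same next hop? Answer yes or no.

183.191.70.249: longest match 183.191.0.0/17 -> R23
183.191.92.232: longest match 183.191.0.0/17 -> R23

yes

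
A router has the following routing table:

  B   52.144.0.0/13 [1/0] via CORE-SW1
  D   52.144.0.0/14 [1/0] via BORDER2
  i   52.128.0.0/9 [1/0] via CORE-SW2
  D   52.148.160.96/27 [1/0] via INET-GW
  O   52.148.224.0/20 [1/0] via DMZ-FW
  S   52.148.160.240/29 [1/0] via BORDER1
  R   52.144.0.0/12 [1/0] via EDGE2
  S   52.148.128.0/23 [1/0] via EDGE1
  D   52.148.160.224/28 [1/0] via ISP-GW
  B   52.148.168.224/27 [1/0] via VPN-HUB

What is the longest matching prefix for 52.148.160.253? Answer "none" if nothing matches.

Entries matching 52.148.160.253:
  52.128.0.0/9 (52.128.0.0 - 52.255.255.255)
  52.144.0.0/12 (52.144.0.0 - 52.159.255.255)
  52.144.0.0/13 (52.144.0.0 - 52.151.255.255)
Most specific is 52.144.0.0/13.

52.144.0.0/13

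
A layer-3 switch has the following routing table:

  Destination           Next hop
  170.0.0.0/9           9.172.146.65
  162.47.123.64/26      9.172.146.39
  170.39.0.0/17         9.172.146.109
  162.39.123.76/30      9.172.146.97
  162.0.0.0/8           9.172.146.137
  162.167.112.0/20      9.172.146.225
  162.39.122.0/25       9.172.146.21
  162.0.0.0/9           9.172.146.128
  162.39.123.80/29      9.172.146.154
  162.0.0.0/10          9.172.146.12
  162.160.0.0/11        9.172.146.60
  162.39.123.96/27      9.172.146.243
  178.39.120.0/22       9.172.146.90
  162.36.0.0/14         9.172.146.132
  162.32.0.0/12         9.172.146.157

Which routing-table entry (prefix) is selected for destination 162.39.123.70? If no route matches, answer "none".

162.36.0.0/14

Entries matching 162.39.123.70:
  162.0.0.0/8 (162.0.0.0 - 162.255.255.255)
  162.0.0.0/9 (162.0.0.0 - 162.127.255.255)
  162.0.0.0/10 (162.0.0.0 - 162.63.255.255)
  162.32.0.0/12 (162.32.0.0 - 162.47.255.255)
  162.36.0.0/14 (162.36.0.0 - 162.39.255.255)
Most specific is 162.36.0.0/14.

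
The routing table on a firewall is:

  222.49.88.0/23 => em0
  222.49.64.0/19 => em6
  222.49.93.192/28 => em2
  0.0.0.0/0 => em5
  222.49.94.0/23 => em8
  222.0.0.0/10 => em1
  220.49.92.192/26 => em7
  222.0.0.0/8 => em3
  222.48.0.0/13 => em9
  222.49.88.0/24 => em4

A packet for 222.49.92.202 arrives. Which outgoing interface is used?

em6

Routes whose prefix contains 222.49.92.202:
  0.0.0.0/0 (default, matches everything) -> em5
  222.0.0.0/8 (222.0.0.0 - 222.255.255.255) -> em3
  222.0.0.0/10 (222.0.0.0 - 222.63.255.255) -> em1
  222.48.0.0/13 (222.48.0.0 - 222.55.255.255) -> em9
  222.49.64.0/19 (222.49.64.0 - 222.49.95.255) -> em6
More-specific entries that do NOT match:
  222.49.93.192/28 (222.49.93.192 - 222.49.93.207) does not contain 222.49.92.202
  220.49.92.192/26 (220.49.92.192 - 220.49.92.255) does not contain 222.49.92.202
  222.49.88.0/24 (222.49.88.0 - 222.49.88.255) does not contain 222.49.92.202
  222.49.88.0/23 (222.49.88.0 - 222.49.89.255) does not contain 222.49.92.202
  222.49.94.0/23 (222.49.94.0 - 222.49.95.255) does not contain 222.49.92.202
Longest matching prefix is /19 -> interface em6.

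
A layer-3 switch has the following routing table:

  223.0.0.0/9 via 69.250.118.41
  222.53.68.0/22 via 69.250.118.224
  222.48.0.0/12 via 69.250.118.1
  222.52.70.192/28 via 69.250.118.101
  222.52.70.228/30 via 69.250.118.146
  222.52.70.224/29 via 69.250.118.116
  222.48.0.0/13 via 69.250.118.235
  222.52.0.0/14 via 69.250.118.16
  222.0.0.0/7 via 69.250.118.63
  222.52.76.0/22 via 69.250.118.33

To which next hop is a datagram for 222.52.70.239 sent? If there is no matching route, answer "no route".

Routes whose prefix contains 222.52.70.239:
  222.0.0.0/7 (222.0.0.0 - 223.255.255.255) -> 69.250.118.63
  222.48.0.0/12 (222.48.0.0 - 222.63.255.255) -> 69.250.118.1
  222.48.0.0/13 (222.48.0.0 - 222.55.255.255) -> 69.250.118.235
  222.52.0.0/14 (222.52.0.0 - 222.55.255.255) -> 69.250.118.16
More-specific entries that do NOT match:
  222.52.70.228/30 (222.52.70.228 - 222.52.70.231) does not contain 222.52.70.239
  222.52.70.224/29 (222.52.70.224 - 222.52.70.231) does not contain 222.52.70.239
  222.52.70.192/28 (222.52.70.192 - 222.52.70.207) does not contain 222.52.70.239
  222.53.68.0/22 (222.53.68.0 - 222.53.71.255) does not contain 222.52.70.239
  222.52.76.0/22 (222.52.76.0 - 222.52.79.255) does not contain 222.52.70.239
Longest matching prefix is /14 -> next hop 69.250.118.16.

69.250.118.16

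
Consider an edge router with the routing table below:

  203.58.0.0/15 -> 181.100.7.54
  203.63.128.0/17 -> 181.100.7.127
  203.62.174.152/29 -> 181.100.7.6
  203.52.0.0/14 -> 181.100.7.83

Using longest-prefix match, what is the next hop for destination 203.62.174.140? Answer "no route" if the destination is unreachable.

No entry's prefix contains 203.62.174.140; there is no default route.

no route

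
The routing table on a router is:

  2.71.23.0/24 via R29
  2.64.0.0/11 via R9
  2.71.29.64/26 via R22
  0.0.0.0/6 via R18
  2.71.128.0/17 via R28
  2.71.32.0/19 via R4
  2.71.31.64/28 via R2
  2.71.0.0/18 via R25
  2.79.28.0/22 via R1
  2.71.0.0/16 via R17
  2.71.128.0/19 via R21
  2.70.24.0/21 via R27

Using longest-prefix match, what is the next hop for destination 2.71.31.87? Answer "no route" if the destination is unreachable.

Routes whose prefix contains 2.71.31.87:
  0.0.0.0/6 (0.0.0.0 - 3.255.255.255) -> R18
  2.64.0.0/11 (2.64.0.0 - 2.95.255.255) -> R9
  2.71.0.0/16 (2.71.0.0 - 2.71.255.255) -> R17
  2.71.0.0/18 (2.71.0.0 - 2.71.63.255) -> R25
More-specific entries that do NOT match:
  2.71.31.64/28 (2.71.31.64 - 2.71.31.79) does not contain 2.71.31.87
  2.71.29.64/26 (2.71.29.64 - 2.71.29.127) does not contain 2.71.31.87
  2.71.23.0/24 (2.71.23.0 - 2.71.23.255) does not contain 2.71.31.87
  2.79.28.0/22 (2.79.28.0 - 2.79.31.255) does not contain 2.71.31.87
  2.70.24.0/21 (2.70.24.0 - 2.70.31.255) does not contain 2.71.31.87
  2.71.32.0/19 (2.71.32.0 - 2.71.63.255) does not contain 2.71.31.87
  2.71.128.0/19 (2.71.128.0 - 2.71.159.255) does not contain 2.71.31.87
Longest matching prefix is /18 -> next hop R25.

R25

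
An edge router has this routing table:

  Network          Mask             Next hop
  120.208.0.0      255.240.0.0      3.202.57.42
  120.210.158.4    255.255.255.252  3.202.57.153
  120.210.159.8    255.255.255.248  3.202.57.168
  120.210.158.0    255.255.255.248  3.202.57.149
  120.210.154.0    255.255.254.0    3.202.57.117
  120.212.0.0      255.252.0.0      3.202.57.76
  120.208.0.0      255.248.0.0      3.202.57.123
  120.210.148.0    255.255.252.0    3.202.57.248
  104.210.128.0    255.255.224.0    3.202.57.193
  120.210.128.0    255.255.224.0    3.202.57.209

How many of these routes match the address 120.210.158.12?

3

Prefixes containing 120.210.158.12:
  120.208.0.0/12 (120.208.0.0 - 120.223.255.255)
  120.208.0.0/13 (120.208.0.0 - 120.215.255.255)
  120.210.128.0/19 (120.210.128.0 - 120.210.159.255)
Total matching entries: 3.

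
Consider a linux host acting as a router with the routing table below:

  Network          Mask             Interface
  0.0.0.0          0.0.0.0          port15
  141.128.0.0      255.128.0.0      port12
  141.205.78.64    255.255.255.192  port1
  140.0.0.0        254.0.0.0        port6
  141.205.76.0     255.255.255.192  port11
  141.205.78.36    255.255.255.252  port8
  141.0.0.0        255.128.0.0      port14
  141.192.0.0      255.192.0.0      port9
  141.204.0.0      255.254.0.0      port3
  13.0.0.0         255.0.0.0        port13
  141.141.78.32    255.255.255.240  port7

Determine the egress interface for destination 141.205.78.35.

Routes whose prefix contains 141.205.78.35:
  0.0.0.0/0 (default, matches everything) -> port15
  140.0.0.0/7 (140.0.0.0 - 141.255.255.255) -> port6
  141.128.0.0/9 (141.128.0.0 - 141.255.255.255) -> port12
  141.192.0.0/10 (141.192.0.0 - 141.255.255.255) -> port9
  141.204.0.0/15 (141.204.0.0 - 141.205.255.255) -> port3
More-specific entries that do NOT match:
  141.205.78.36/30 (141.205.78.36 - 141.205.78.39) does not contain 141.205.78.35
  141.141.78.32/28 (141.141.78.32 - 141.141.78.47) does not contain 141.205.78.35
  141.205.78.64/26 (141.205.78.64 - 141.205.78.127) does not contain 141.205.78.35
  141.205.76.0/26 (141.205.76.0 - 141.205.76.63) does not contain 141.205.78.35
Longest matching prefix is /15 -> interface port3.

port3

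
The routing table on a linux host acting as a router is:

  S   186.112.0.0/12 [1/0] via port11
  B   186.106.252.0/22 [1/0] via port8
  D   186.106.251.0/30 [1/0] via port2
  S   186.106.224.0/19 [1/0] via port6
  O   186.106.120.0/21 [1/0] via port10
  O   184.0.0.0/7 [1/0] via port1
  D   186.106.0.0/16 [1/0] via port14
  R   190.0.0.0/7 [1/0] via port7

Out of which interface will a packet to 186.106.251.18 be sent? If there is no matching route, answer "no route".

port6

Routes whose prefix contains 186.106.251.18:
  186.106.0.0/16 (186.106.0.0 - 186.106.255.255) -> port14
  186.106.224.0/19 (186.106.224.0 - 186.106.255.255) -> port6
More-specific entries that do NOT match:
  186.106.251.0/30 (186.106.251.0 - 186.106.251.3) does not contain 186.106.251.18
  186.106.252.0/22 (186.106.252.0 - 186.106.255.255) does not contain 186.106.251.18
  186.106.120.0/21 (186.106.120.0 - 186.106.127.255) does not contain 186.106.251.18
Longest matching prefix is /19 -> interface port6.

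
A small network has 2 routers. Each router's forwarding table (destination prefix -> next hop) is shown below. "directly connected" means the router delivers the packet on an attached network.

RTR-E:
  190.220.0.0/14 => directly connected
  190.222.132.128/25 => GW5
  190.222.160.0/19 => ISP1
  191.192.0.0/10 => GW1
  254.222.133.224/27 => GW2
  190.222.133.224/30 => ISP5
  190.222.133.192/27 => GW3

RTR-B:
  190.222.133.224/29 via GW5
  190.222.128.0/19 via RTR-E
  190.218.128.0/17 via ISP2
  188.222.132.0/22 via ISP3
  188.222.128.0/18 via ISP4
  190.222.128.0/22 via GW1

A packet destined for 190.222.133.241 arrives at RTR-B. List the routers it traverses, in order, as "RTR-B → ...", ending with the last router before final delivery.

At RTR-B: longest match for 190.222.133.241 is 190.222.128.0/19 -> RTR-E
At RTR-E: longest match for 190.222.133.241 is 190.220.0.0/14 -> directly connected

RTR-B → RTR-E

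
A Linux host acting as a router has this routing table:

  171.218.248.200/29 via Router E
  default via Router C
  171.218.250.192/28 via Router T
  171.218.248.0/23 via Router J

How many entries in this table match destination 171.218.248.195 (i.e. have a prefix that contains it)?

2

Prefixes containing 171.218.248.195:
  0.0.0.0/0 (default, matches everything)
  171.218.248.0/23 (171.218.248.0 - 171.218.249.255)
Total matching entries: 2.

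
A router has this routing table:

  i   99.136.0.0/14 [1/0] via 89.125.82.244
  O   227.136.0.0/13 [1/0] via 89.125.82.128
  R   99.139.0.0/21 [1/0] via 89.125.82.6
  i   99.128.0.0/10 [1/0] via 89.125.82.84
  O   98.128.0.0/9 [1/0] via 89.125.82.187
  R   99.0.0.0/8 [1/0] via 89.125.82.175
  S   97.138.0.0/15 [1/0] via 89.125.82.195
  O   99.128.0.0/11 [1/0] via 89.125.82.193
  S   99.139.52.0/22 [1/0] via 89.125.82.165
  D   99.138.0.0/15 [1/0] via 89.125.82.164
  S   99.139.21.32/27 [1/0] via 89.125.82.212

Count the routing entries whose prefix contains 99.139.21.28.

5

Prefixes containing 99.139.21.28:
  99.0.0.0/8 (99.0.0.0 - 99.255.255.255)
  99.128.0.0/10 (99.128.0.0 - 99.191.255.255)
  99.128.0.0/11 (99.128.0.0 - 99.159.255.255)
  99.136.0.0/14 (99.136.0.0 - 99.139.255.255)
  99.138.0.0/15 (99.138.0.0 - 99.139.255.255)
Total matching entries: 5.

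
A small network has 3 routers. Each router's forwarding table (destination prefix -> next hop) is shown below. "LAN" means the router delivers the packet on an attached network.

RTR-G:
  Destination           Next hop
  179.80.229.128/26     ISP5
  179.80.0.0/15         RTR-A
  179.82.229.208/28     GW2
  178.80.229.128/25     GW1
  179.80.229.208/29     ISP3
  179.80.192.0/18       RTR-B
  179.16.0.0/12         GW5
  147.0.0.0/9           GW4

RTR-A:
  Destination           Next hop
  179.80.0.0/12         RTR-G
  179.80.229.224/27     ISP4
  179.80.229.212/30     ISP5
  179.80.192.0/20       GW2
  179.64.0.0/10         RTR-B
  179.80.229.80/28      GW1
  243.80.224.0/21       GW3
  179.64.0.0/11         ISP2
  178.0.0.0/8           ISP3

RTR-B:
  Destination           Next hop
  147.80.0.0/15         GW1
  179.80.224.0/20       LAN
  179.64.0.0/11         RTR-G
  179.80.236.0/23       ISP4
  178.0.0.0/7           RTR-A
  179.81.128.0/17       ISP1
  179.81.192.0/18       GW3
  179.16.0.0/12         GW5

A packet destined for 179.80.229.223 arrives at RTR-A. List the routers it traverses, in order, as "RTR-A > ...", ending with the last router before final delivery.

RTR-A > RTR-G > RTR-B

At RTR-A: longest match for 179.80.229.223 is 179.80.0.0/12 -> RTR-G
At RTR-G: longest match for 179.80.229.223 is 179.80.192.0/18 -> RTR-B
At RTR-B: longest match for 179.80.229.223 is 179.80.224.0/20 -> LAN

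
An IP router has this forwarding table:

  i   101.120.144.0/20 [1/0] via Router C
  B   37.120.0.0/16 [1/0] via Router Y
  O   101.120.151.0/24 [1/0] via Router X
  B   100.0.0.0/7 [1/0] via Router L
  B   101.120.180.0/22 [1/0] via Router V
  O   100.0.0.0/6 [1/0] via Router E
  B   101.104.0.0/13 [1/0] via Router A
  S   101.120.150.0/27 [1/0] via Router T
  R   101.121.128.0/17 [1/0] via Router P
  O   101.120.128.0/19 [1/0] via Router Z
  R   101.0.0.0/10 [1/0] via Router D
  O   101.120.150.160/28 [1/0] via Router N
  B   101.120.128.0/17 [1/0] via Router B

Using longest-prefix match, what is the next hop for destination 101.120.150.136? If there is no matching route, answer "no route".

Router C

Routes whose prefix contains 101.120.150.136:
  100.0.0.0/6 (100.0.0.0 - 103.255.255.255) -> Router E
  100.0.0.0/7 (100.0.0.0 - 101.255.255.255) -> Router L
  101.120.128.0/17 (101.120.128.0 - 101.120.255.255) -> Router B
  101.120.128.0/19 (101.120.128.0 - 101.120.159.255) -> Router Z
  101.120.144.0/20 (101.120.144.0 - 101.120.159.255) -> Router C
More-specific entries that do NOT match:
  101.120.150.160/28 (101.120.150.160 - 101.120.150.175) does not contain 101.120.150.136
  101.120.150.0/27 (101.120.150.0 - 101.120.150.31) does not contain 101.120.150.136
  101.120.151.0/24 (101.120.151.0 - 101.120.151.255) does not contain 101.120.150.136
  101.120.180.0/22 (101.120.180.0 - 101.120.183.255) does not contain 101.120.150.136
Longest matching prefix is /20 -> next hop Router C.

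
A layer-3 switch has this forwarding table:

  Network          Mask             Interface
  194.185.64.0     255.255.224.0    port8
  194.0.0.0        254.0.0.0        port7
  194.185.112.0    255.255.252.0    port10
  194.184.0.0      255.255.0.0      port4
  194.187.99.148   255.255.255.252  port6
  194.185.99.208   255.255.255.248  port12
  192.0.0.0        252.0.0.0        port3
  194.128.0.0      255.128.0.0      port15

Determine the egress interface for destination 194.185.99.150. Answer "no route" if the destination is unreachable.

port15

Routes whose prefix contains 194.185.99.150:
  192.0.0.0/6 (192.0.0.0 - 195.255.255.255) -> port3
  194.0.0.0/7 (194.0.0.0 - 195.255.255.255) -> port7
  194.128.0.0/9 (194.128.0.0 - 194.255.255.255) -> port15
More-specific entries that do NOT match:
  194.187.99.148/30 (194.187.99.148 - 194.187.99.151) does not contain 194.185.99.150
  194.185.99.208/29 (194.185.99.208 - 194.185.99.215) does not contain 194.185.99.150
  194.185.112.0/22 (194.185.112.0 - 194.185.115.255) does not contain 194.185.99.150
  194.185.64.0/19 (194.185.64.0 - 194.185.95.255) does not contain 194.185.99.150
  194.184.0.0/16 (194.184.0.0 - 194.184.255.255) does not contain 194.185.99.150
Longest matching prefix is /9 -> interface port15.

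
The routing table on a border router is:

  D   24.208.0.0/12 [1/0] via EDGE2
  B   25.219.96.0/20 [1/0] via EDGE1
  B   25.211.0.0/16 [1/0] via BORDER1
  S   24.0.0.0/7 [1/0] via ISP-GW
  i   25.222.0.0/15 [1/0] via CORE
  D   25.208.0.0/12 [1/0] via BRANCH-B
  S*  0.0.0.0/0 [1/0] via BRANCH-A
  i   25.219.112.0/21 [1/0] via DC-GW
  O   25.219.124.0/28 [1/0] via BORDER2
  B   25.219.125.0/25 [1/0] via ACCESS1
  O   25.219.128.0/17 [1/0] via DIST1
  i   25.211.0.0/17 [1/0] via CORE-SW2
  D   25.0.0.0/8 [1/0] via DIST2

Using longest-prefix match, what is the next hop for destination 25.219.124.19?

BRANCH-B

Routes whose prefix contains 25.219.124.19:
  0.0.0.0/0 (default, matches everything) -> BRANCH-A
  24.0.0.0/7 (24.0.0.0 - 25.255.255.255) -> ISP-GW
  25.0.0.0/8 (25.0.0.0 - 25.255.255.255) -> DIST2
  25.208.0.0/12 (25.208.0.0 - 25.223.255.255) -> BRANCH-B
More-specific entries that do NOT match:
  25.219.124.0/28 (25.219.124.0 - 25.219.124.15) does not contain 25.219.124.19
  25.219.125.0/25 (25.219.125.0 - 25.219.125.127) does not contain 25.219.124.19
  25.219.112.0/21 (25.219.112.0 - 25.219.119.255) does not contain 25.219.124.19
  25.219.96.0/20 (25.219.96.0 - 25.219.111.255) does not contain 25.219.124.19
  25.219.128.0/17 (25.219.128.0 - 25.219.255.255) does not contain 25.219.124.19
  25.211.0.0/17 (25.211.0.0 - 25.211.127.255) does not contain 25.219.124.19
  25.211.0.0/16 (25.211.0.0 - 25.211.255.255) does not contain 25.219.124.19
  25.222.0.0/15 (25.222.0.0 - 25.223.255.255) does not contain 25.219.124.19
Longest matching prefix is /12 -> next hop BRANCH-B.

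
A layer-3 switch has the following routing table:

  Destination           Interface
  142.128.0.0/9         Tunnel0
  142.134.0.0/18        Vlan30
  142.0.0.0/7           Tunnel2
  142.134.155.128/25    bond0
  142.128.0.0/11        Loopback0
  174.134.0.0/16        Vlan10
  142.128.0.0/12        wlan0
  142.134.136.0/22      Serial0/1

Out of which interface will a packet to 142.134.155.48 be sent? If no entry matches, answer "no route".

Routes whose prefix contains 142.134.155.48:
  142.0.0.0/7 (142.0.0.0 - 143.255.255.255) -> Tunnel2
  142.128.0.0/9 (142.128.0.0 - 142.255.255.255) -> Tunnel0
  142.128.0.0/11 (142.128.0.0 - 142.159.255.255) -> Loopback0
  142.128.0.0/12 (142.128.0.0 - 142.143.255.255) -> wlan0
More-specific entries that do NOT match:
  142.134.155.128/25 (142.134.155.128 - 142.134.155.255) does not contain 142.134.155.48
  142.134.136.0/22 (142.134.136.0 - 142.134.139.255) does not contain 142.134.155.48
  142.134.0.0/18 (142.134.0.0 - 142.134.63.255) does not contain 142.134.155.48
  174.134.0.0/16 (174.134.0.0 - 174.134.255.255) does not contain 142.134.155.48
Longest matching prefix is /12 -> interface wlan0.

wlan0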